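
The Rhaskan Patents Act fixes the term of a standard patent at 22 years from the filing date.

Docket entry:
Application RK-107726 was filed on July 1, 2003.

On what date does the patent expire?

July 1, 2025

Filing date + 22 years → 1 July 2025.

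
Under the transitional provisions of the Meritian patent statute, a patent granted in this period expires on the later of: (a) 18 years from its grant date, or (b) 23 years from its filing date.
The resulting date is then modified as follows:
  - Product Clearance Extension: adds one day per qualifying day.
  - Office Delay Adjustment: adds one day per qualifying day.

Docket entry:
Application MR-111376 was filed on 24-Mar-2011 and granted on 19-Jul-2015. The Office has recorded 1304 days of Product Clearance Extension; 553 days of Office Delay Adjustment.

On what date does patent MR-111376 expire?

2039-04-24

(a) grant + 18 years → 19 July 2033.
(b) filing + 23 years → 24 March 2034.
Later of the two: 24 March 2034.
Product Clearance Extension: +1304 days → 18 October 2037.
Office Delay Adjustment: +553 days → 24 April 2039.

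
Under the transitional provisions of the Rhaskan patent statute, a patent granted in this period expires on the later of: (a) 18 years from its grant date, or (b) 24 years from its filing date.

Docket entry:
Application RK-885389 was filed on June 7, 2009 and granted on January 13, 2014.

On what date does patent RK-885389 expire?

2033-06-07

(a) grant + 18 years → 13 January 2032.
(b) filing + 24 years → 7 June 2033.
Later of the two: 7 June 2033.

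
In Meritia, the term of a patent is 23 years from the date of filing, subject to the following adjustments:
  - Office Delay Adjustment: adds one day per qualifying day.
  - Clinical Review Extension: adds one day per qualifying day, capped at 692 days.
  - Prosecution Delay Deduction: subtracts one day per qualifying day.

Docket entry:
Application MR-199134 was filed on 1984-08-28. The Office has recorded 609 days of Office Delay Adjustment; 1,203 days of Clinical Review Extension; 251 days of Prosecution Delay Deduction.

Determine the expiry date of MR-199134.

Base term: filing date + 23 years → 28 August 2007.
Office Delay Adjustment: +609 days → 28 April 2009.
Clinical Review Extension: 1203 days claimed exceeds the 692-day cap, so +692 days → 21 March 2011.
Prosecution Delay Deduction: −251 days → 13 July 2010.

2010-07-13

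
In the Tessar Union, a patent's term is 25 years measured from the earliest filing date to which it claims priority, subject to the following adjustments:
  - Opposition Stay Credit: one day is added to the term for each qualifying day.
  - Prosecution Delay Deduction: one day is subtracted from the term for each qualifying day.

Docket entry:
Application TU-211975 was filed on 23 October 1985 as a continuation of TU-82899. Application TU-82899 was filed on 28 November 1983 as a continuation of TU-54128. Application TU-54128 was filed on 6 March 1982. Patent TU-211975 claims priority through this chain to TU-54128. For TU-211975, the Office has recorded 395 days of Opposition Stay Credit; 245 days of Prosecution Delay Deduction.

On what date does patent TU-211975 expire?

August 3, 2007

Earliest priority filing: 6 March 1982.
Base term: 6 March 1982 + 25 years → 6 March 2007.
Opposition Stay Credit: +395 days → 4 April 2008.
Prosecution Delay Deduction: −245 days → 3 August 2007.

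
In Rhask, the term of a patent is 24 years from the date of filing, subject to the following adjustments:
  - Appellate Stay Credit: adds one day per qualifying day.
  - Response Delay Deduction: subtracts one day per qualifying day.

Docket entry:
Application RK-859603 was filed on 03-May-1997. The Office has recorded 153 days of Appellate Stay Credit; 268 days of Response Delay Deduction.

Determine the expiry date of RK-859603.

Base term: filing date + 24 years → 3 May 2021.
Appellate Stay Credit: +153 days → 3 October 2021.
Response Delay Deduction: −268 days → 8 January 2021.

2021-01-08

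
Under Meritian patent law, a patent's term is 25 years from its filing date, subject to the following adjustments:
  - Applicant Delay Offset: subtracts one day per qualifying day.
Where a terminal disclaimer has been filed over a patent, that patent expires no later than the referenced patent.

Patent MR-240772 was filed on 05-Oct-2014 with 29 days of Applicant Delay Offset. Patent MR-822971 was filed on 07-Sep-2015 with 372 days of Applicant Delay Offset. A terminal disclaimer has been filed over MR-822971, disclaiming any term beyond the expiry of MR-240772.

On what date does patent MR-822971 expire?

Natural term of MR-822971:
  Base: filing + 25 years → 7 September 2040.
  Applicant Delay Offset: −372 days → 1 September 2039.
Expiry of referenced patent MR-240772:
  Base: filing + 25 years → 5 October 2039.
  Applicant Delay Offset: −29 days → 6 September 2039.
Terminal disclaimer: MR-822971 expires on the earlier of 1 September 2039 and 6 September 2039.

September 1, 2039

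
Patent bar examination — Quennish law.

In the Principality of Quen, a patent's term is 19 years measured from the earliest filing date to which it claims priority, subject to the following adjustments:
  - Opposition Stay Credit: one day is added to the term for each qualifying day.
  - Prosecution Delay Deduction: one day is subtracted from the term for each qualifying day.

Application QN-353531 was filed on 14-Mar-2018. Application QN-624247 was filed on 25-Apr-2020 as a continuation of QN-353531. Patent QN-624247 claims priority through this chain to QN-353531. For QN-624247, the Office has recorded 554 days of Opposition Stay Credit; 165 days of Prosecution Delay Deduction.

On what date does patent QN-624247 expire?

Earliest priority filing: 14 March 2018.
Base term: 14 March 2018 + 19 years → 14 March 2037.
Opposition Stay Credit: +554 days → 19 September 2038.
Prosecution Delay Deduction: −165 days → 7 April 2038.

2038-04-07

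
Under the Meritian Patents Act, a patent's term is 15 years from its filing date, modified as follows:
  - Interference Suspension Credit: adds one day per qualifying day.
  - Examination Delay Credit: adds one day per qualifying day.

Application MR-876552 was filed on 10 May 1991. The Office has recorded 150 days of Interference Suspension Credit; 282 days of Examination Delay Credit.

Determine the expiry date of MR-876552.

2007-07-16

Base term: filing date + 15 years → 10 May 2006.
Interference Suspension Credit: +150 days → 7 October 2006.
Examination Delay Credit: +282 days → 16 July 2007.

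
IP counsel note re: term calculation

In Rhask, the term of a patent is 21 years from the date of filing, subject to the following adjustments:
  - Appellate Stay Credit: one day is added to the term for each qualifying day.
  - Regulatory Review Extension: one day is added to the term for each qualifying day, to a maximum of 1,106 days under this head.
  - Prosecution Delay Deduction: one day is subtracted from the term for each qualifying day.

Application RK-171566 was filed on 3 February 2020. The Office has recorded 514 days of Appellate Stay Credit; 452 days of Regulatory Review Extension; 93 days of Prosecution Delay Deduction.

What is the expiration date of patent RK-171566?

2043-06-26

Base term: filing date + 21 years → 3 February 2041.
Appellate Stay Credit: +514 days → 2 July 2042.
Regulatory Review Extension: 452 days (within the 1106-day cap) → +452 days → 27 September 2043.
Prosecution Delay Deduction: −93 days → 26 June 2043.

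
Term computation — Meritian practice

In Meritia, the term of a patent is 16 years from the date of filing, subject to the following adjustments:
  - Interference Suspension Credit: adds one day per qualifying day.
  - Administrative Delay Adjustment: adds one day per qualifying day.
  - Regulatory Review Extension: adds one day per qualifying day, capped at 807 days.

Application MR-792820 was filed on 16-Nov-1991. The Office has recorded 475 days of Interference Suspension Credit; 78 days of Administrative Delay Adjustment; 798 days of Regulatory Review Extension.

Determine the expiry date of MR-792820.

2011-07-29

Base term: filing date + 16 years → 16 November 2007.
Interference Suspension Credit: +475 days → 5 March 2009.
Administrative Delay Adjustment: +78 days → 22 May 2009.
Regulatory Review Extension: 798 days (within the 807-day cap) → +798 days → 29 July 2011.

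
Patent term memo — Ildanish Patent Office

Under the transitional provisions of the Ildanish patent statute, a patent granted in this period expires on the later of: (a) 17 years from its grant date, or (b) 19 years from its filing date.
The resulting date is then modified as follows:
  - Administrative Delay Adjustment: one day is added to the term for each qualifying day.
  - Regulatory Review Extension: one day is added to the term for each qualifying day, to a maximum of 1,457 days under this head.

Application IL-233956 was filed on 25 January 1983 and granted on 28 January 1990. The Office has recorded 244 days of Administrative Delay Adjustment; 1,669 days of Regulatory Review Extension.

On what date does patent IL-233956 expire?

(a) grant + 17 years → 28 January 2007.
(b) filing + 19 years → 25 January 2002.
Later of the two: 28 January 2007.
Administrative Delay Adjustment: +244 days → 29 September 2007.
Regulatory Review Extension: 1669 days claimed exceeds the 1457-day cap, so +1457 days → 25 September 2011.

2011-09-25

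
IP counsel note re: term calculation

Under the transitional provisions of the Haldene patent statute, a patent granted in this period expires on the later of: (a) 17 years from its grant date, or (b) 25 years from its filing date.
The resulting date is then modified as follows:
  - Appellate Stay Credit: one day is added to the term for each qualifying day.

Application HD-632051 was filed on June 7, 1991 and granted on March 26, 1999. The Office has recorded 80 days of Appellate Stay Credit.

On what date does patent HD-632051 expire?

(a) grant + 17 years → 26 March 2016.
(b) filing + 25 years → 7 June 2016.
Later of the two: 7 June 2016.
Appellate Stay Credit: +80 days → 26 August 2016.

2016-08-26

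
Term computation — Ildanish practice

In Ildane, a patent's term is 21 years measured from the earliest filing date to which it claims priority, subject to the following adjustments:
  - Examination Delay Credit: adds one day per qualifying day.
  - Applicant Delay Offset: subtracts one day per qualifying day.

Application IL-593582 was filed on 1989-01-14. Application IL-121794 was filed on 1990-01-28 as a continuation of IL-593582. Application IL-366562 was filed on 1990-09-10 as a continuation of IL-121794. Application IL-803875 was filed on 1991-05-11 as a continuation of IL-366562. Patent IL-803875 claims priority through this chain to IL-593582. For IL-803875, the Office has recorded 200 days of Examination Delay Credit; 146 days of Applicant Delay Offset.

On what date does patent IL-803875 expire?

Earliest priority filing: 14 January 1989.
Base term: 14 January 1989 + 21 years → 14 January 2010.
Examination Delay Credit: +200 days → 2 August 2010.
Applicant Delay Offset: −146 days → 9 March 2010.

March 9, 2010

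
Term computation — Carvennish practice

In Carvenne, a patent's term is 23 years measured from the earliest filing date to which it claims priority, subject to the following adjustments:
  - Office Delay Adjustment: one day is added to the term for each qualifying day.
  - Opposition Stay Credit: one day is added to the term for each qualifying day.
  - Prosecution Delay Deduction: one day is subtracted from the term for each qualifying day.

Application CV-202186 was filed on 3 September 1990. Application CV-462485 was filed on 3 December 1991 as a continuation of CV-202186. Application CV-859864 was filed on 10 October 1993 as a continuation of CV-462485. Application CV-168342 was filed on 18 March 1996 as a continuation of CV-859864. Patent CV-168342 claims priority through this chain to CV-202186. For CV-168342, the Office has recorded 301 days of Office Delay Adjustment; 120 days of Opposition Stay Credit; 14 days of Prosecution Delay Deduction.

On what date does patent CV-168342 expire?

October 15, 2014

Earliest priority filing: 3 September 1990.
Base term: 3 September 1990 + 23 years → 3 September 2013.
Office Delay Adjustment: +301 days → 1 July 2014.
Opposition Stay Credit: +120 days → 29 October 2014.
Prosecution Delay Deduction: −14 days → 15 October 2014.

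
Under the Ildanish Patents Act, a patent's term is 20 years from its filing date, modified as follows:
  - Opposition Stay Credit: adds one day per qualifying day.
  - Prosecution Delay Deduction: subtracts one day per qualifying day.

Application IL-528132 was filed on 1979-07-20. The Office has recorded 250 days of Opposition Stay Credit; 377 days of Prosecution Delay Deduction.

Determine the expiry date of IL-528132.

Base term: filing date + 20 years → 20 July 1999.
Opposition Stay Credit: +250 days → 26 March 2000.
Prosecution Delay Deduction: −377 days → 15 March 1999.

March 15, 1999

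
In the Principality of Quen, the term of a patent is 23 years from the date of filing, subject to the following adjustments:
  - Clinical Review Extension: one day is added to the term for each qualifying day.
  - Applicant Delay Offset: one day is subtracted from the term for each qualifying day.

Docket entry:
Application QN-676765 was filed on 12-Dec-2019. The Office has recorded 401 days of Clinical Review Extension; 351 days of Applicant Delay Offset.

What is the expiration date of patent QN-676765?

Base term: filing date + 23 years → 12 December 2042.
Clinical Review Extension: +401 days → 17 January 2044.
Applicant Delay Offset: −351 days → 31 January 2043.

2043-01-31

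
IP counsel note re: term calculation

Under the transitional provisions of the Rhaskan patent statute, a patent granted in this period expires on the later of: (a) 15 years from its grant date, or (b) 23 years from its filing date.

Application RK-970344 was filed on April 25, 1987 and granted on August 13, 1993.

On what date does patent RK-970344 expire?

April 25, 2010

(a) grant + 15 years → 13 August 2008.
(b) filing + 23 years → 25 April 2010.
Later of the two: 25 April 2010.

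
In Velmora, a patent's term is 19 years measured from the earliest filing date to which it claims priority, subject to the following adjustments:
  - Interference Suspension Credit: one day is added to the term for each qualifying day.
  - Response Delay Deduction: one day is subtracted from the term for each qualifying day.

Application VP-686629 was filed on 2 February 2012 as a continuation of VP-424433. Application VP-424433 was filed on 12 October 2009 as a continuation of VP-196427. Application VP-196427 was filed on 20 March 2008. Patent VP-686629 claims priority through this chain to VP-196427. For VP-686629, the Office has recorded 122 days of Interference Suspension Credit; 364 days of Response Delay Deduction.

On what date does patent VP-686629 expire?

2026-07-21

Earliest priority filing: 20 March 2008.
Base term: 20 March 2008 + 19 years → 20 March 2027.
Interference Suspension Credit: +122 days → 20 July 2027.
Response Delay Deduction: −364 days → 21 July 2026.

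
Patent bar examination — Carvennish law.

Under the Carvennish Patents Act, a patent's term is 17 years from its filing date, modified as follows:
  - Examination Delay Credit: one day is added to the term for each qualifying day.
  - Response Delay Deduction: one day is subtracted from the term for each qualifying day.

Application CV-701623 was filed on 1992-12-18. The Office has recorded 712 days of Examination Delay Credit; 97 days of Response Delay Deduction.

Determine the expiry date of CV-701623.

August 25, 2011

Base term: filing date + 17 years → 18 December 2009.
Examination Delay Credit: +712 days → 30 November 2011.
Response Delay Deduction: −97 days → 25 August 2011.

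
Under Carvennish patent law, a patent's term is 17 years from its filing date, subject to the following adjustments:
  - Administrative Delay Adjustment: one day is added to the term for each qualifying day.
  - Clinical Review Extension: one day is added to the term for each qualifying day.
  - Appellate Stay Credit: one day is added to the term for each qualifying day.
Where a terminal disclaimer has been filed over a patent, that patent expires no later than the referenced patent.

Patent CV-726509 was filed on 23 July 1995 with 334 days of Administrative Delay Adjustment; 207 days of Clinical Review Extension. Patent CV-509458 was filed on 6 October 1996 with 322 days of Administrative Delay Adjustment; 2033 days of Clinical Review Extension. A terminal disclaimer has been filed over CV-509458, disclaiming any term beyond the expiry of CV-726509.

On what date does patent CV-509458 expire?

Natural term of CV-509458:
  Base: filing + 17 years → 6 October 2013.
  Administrative Delay Adjustment: +322 days → 24 August 2014.
  Clinical Review Extension: +2033 days → 18 March 2020.
Expiry of referenced patent CV-726509:
  Base: filing + 17 years → 23 July 2012.
  Administrative Delay Adjustment: +334 days → 22 June 2013.
  Clinical Review Extension: +207 days → 15 January 2014.
Terminal disclaimer: CV-509458 expires on the earlier of 18 March 2020 and 15 January 2014.

2014-01-15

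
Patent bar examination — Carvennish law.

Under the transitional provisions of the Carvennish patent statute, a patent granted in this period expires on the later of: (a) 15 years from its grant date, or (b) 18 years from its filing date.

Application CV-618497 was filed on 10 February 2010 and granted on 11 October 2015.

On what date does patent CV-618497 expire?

(a) grant + 15 years → 11 October 2030.
(b) filing + 18 years → 10 February 2028.
Later of the two: 11 October 2030.

2030-10-11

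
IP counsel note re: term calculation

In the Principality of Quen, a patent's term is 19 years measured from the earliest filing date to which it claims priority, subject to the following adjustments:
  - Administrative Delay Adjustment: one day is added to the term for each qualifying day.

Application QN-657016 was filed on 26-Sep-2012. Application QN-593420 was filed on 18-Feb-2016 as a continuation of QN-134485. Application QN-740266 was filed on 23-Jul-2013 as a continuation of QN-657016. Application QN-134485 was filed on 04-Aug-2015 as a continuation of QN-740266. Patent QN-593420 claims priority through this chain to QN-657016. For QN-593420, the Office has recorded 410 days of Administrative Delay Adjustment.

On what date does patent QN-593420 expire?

Earliest priority filing: 26 September 2012.
Base term: 26 September 2012 + 19 years → 26 September 2031.
Administrative Delay Adjustment: +410 days → 9 November 2032.

November 9, 2032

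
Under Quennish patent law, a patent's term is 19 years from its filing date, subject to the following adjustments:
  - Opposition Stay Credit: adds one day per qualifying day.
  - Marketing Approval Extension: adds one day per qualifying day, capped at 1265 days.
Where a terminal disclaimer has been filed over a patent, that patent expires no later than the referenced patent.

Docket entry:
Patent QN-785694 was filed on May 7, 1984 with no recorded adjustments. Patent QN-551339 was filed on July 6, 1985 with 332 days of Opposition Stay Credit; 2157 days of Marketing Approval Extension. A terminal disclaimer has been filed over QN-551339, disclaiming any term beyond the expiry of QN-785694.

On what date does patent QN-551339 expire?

Natural term of QN-551339:
  Base: filing + 19 years → 6 July 2004.
  Opposition Stay Credit: +332 days → 3 June 2005.
  Marketing Approval Extension: 2157 days claimed exceeds the 1265-day cap, so +1265 days → 19 November 2008.
Expiry of referenced patent QN-785694:
  Base: filing + 19 years → 7 May 2003.
Terminal disclaimer: QN-551339 expires on the earlier of 19 November 2008 and 7 May 2003.

2003-05-07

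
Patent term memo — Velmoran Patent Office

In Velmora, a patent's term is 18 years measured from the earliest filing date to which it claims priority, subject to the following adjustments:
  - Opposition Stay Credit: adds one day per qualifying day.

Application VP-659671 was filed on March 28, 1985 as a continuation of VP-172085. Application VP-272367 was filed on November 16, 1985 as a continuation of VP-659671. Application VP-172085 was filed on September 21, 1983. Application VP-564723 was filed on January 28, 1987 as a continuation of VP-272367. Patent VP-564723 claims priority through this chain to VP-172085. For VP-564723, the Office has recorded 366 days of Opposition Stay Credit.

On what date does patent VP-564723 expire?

2002-09-22

Earliest priority filing: 21 September 1983.
Base term: 21 September 1983 + 18 years → 21 September 2001.
Opposition Stay Credit: +366 days → 22 September 2002.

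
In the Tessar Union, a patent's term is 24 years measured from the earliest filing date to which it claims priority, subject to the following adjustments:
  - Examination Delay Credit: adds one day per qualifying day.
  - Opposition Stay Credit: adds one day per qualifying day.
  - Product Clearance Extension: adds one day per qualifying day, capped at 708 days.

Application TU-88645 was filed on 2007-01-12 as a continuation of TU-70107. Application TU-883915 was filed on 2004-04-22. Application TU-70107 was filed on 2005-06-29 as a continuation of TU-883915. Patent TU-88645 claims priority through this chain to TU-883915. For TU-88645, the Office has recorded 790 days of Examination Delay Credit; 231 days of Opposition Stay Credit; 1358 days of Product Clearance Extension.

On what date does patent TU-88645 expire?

2033-01-15

Earliest priority filing: 22 April 2004.
Base term: 22 April 2004 + 24 years → 22 April 2028.
Examination Delay Credit: +790 days → 21 June 2030.
Opposition Stay Credit: +231 days → 7 February 2031.
Product Clearance Extension: 1358 days claimed exceeds the 708-day cap, so +708 days → 15 January 2033.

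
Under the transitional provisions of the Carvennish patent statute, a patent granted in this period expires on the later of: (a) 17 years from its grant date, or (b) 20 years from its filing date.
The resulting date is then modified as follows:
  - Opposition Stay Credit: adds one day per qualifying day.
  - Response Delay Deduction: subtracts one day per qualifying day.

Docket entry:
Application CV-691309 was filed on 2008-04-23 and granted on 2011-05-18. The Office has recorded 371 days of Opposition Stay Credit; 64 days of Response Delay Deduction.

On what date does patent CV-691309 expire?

(a) grant + 17 years → 18 May 2028.
(b) filing + 20 years → 23 April 2028.
Later of the two: 18 May 2028.
Opposition Stay Credit: +371 days → 24 May 2029.
Response Delay Deduction: −64 days → 21 March 2029.

March 21, 2029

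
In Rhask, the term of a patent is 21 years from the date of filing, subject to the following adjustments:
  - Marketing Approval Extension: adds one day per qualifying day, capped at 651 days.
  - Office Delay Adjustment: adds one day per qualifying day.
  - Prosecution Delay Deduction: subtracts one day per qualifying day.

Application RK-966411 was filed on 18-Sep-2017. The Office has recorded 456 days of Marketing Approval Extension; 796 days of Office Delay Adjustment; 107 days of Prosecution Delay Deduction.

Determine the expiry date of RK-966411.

Base term: filing date + 21 years → 18 September 2038.
Marketing Approval Extension: 456 days (within the 651-day cap) → +456 days → 18 December 2039.
Office Delay Adjustment: +796 days → 21 February 2042.
Prosecution Delay Deduction: −107 days → 6 November 2041.

November 6, 2041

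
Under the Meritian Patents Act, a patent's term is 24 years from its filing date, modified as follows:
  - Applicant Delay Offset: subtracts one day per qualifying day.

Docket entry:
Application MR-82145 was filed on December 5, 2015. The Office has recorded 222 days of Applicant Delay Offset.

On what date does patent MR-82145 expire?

Base term: filing date + 24 years → 5 December 2039.
Applicant Delay Offset: −222 days → 27 April 2039.

April 27, 2039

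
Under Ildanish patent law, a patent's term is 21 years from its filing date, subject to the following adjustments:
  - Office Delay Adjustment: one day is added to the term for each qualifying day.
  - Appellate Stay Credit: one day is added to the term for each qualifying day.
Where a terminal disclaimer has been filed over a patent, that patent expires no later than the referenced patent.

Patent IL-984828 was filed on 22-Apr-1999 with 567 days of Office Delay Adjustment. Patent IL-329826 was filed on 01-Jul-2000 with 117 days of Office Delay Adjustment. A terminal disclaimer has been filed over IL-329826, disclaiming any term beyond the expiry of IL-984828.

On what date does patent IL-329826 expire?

2021-10-26

Natural term of IL-329826:
  Base: filing + 21 years → 1 July 2021.
  Office Delay Adjustment: +117 days → 26 October 2021.
Expiry of referenced patent IL-984828:
  Base: filing + 21 years → 22 April 2020.
  Office Delay Adjustment: +567 days → 10 November 2021.
Terminal disclaimer: IL-329826 expires on the earlier of 26 October 2021 and 10 November 2021.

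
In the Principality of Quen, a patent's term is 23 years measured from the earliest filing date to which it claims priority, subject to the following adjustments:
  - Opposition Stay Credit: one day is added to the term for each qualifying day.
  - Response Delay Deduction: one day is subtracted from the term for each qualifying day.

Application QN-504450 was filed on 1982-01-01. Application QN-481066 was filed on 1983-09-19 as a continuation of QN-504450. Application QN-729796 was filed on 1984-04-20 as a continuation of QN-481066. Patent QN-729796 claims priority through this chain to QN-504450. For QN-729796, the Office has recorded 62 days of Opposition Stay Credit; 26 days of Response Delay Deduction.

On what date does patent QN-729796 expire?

Earliest priority filing: 1 January 1982.
Base term: 1 January 1982 + 23 years → 1 January 2005.
Opposition Stay Credit: +62 days → 4 March 2005.
Response Delay Deduction: −26 days → 6 February 2005.

2005-02-06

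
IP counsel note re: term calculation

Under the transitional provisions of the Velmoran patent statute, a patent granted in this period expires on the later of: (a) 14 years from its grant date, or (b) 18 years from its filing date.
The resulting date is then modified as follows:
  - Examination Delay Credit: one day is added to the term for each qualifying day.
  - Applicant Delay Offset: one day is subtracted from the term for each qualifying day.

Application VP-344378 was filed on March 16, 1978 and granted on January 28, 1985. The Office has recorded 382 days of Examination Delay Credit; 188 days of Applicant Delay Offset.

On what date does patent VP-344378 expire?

(a) grant + 14 years → 28 January 1999.
(b) filing + 18 years → 16 March 1996.
Later of the two: 28 January 1999.
Examination Delay Credit: +382 days → 14 February 2000.
Applicant Delay Offset: −188 days → 10 August 1999.

August 10, 1999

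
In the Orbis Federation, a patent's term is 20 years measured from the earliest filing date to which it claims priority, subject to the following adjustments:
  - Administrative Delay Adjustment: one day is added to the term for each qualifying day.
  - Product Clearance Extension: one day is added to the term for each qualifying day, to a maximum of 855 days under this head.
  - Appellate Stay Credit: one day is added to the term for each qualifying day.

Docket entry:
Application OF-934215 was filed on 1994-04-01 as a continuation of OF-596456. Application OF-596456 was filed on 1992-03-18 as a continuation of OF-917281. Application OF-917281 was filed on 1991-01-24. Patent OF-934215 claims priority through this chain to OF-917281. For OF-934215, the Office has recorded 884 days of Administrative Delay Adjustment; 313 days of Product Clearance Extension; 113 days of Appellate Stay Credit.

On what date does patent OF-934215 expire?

August 26, 2014

Earliest priority filing: 24 January 1991.
Base term: 24 January 1991 + 20 years → 24 January 2011.
Administrative Delay Adjustment: +884 days → 26 June 2013.
Product Clearance Extension: 313 days (within the 855-day cap) → +313 days → 5 May 2014.
Appellate Stay Credit: +113 days → 26 August 2014.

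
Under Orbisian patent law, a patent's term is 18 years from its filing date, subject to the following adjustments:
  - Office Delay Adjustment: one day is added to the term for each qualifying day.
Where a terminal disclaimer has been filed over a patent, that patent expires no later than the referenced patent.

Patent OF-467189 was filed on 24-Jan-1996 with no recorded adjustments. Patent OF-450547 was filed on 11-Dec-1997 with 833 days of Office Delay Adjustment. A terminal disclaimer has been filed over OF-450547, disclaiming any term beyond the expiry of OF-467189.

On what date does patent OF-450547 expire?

Natural term of OF-450547:
  Base: filing + 18 years → 11 December 2015.
  Office Delay Adjustment: +833 days → 23 March 2018.
Expiry of referenced patent OF-467189:
  Base: filing + 18 years → 24 January 2014.
Terminal disclaimer: OF-450547 expires on the earlier of 23 March 2018 and 24 January 2014.

January 24, 2014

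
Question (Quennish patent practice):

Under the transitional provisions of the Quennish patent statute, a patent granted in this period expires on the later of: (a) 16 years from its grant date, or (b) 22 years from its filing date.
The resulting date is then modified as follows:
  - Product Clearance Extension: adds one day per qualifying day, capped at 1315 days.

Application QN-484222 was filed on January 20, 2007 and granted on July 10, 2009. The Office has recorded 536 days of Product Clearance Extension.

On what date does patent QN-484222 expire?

2030-07-10

(a) grant + 16 years → 10 July 2025.
(b) filing + 22 years → 20 January 2029.
Later of the two: 20 January 2029.
Product Clearance Extension: 536 days (within the 1315-day cap) → +536 days → 10 July 2030.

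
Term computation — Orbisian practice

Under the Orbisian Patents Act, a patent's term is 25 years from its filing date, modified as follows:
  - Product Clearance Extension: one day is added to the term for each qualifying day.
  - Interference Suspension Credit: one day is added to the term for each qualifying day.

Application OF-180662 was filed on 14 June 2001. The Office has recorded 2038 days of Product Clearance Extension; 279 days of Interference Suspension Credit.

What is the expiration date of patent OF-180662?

Base term: filing date + 25 years → 14 June 2026.
Product Clearance Extension: +2038 days → 12 January 2032.
Interference Suspension Credit: +279 days → 17 October 2032.

October 17, 2032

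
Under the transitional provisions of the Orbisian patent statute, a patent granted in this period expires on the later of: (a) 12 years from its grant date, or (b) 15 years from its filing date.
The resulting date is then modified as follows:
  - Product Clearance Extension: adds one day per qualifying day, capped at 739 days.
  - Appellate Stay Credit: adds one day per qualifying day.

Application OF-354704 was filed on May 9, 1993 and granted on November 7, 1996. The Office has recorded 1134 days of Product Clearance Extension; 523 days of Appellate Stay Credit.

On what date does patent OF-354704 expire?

April 22, 2012

(a) grant + 12 years → 7 November 2008.
(b) filing + 15 years → 9 May 2008.
Later of the two: 7 November 2008.
Product Clearance Extension: 1134 days claimed exceeds the 739-day cap, so +739 days → 16 November 2010.
Appellate Stay Credit: +523 days → 22 April 2012.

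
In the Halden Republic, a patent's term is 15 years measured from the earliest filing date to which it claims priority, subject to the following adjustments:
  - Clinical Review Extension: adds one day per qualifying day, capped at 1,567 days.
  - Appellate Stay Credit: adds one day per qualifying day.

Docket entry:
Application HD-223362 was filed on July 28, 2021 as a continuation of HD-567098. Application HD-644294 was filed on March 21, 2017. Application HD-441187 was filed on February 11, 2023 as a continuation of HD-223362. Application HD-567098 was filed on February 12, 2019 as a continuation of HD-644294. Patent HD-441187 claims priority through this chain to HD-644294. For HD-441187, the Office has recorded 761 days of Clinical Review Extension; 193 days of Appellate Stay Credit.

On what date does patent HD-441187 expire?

October 31, 2034

Earliest priority filing: 21 March 2017.
Base term: 21 March 2017 + 15 years → 21 March 2032.
Clinical Review Extension: 761 days (within the 1567-day cap) → +761 days → 21 April 2034.
Appellate Stay Credit: +193 days → 31 October 2034.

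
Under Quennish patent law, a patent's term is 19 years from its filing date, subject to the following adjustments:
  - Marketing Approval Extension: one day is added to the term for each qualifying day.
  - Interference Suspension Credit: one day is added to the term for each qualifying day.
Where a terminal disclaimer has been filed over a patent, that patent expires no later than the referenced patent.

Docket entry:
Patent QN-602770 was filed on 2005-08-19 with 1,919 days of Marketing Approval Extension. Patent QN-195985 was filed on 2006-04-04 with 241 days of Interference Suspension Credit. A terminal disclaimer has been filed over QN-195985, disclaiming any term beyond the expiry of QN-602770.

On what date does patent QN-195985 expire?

2025-12-01

Natural term of QN-195985:
  Base: filing + 19 years → 4 April 2025.
  Interference Suspension Credit: +241 days → 1 December 2025.
Expiry of referenced patent QN-602770:
  Base: filing + 19 years → 19 August 2024.
  Marketing Approval Extension: +1919 days → 20 November 2029.
Terminal disclaimer: QN-195985 expires on the earlier of 1 December 2025 and 20 November 2029.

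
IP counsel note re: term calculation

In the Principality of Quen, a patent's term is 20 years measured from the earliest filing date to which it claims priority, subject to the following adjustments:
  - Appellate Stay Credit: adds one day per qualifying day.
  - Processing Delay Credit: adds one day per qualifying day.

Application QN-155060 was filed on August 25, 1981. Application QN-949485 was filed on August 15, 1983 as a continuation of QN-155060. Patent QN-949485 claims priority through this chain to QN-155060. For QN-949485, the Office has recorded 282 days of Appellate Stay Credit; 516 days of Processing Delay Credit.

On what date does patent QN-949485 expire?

Earliest priority filing: 25 August 1981.
Base term: 25 August 1981 + 20 years → 25 August 2001.
Appellate Stay Credit: +282 days → 3 June 2002.
Processing Delay Credit: +516 days → 1 November 2003.

November 1, 2003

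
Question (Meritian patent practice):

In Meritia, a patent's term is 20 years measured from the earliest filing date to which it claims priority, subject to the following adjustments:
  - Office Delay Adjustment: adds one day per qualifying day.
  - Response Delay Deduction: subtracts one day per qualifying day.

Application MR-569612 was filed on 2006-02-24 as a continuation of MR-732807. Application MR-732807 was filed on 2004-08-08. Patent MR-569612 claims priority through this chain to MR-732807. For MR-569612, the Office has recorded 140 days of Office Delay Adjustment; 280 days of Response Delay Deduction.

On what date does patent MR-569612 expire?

Earliest priority filing: 8 August 2004.
Base term: 8 August 2004 + 20 years → 8 August 2024.
Office Delay Adjustment: +140 days → 26 December 2024.
Response Delay Deduction: −280 days → 21 March 2024.

March 21, 2024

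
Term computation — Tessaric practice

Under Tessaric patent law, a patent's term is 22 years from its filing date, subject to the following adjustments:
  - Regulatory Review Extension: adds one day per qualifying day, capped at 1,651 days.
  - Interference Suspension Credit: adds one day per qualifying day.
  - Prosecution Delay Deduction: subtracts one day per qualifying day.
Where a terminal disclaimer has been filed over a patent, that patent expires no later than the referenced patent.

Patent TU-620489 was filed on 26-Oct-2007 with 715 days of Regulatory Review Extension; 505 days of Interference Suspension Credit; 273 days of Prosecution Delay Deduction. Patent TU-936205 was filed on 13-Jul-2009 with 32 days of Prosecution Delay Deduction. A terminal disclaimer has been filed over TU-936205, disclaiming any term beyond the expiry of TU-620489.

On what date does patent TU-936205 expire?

June 11, 2031

Natural term of TU-936205:
  Base: filing + 22 years → 13 July 2031.
  Prosecution Delay Deduction: −32 days → 11 June 2031.
Expiry of referenced patent TU-620489:
  Base: filing + 22 years → 26 October 2029.
  Regulatory Review Extension: 715 days (within the 1651-day cap) → +715 days → 11 October 2031.
  Interference Suspension Credit: +505 days → 27 February 2033.
  Prosecution Delay Deduction: −273 days → 30 May 2032.
Terminal disclaimer: TU-936205 expires on the earlier of 11 June 2031 and 30 May 2032.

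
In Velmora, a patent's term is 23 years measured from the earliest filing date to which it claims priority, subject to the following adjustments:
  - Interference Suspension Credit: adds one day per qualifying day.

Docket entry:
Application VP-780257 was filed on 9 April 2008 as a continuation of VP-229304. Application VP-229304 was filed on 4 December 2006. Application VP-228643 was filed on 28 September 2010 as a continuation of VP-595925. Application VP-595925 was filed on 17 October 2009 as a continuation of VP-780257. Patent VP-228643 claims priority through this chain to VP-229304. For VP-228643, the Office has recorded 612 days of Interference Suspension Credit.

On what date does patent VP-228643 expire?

Earliest priority filing: 4 December 2006.
Base term: 4 December 2006 + 23 years → 4 December 2029.
Interference Suspension Credit: +612 days → 8 August 2031.

2031-08-08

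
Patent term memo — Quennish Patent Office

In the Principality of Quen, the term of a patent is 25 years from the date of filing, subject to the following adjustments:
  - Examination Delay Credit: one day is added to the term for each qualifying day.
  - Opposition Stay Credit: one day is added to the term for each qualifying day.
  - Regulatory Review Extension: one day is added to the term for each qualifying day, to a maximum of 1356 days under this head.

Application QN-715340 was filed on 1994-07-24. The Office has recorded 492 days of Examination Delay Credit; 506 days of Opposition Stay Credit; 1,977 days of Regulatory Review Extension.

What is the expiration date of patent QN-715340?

Base term: filing date + 25 years → 24 July 2019.
Examination Delay Credit: +492 days → 27 November 2020.
Opposition Stay Credit: +506 days → 17 April 2022.
Regulatory Review Extension: 1977 days claimed exceeds the 1356-day cap, so +1356 days → 2 January 2026.

2026-01-02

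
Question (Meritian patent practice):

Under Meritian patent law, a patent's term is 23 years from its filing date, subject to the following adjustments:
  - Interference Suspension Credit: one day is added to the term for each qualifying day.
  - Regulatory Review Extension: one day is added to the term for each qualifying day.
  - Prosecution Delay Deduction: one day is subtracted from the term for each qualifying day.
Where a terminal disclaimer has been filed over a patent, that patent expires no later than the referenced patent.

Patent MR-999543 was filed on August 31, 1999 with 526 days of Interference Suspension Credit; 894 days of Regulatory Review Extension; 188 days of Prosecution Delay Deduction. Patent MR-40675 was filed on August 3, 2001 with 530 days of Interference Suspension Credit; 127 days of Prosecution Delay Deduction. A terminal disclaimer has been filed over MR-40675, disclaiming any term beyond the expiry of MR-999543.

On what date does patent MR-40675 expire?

September 10, 2025

Natural term of MR-40675:
  Base: filing + 23 years → 3 August 2024.
  Interference Suspension Credit: +530 days → 15 January 2026.
  Prosecution Delay Deduction: −127 days → 10 September 2025.
Expiry of referenced patent MR-999543:
  Base: filing + 23 years → 31 August 2022.
  Interference Suspension Credit: +526 days → 8 February 2024.
  Regulatory Review Extension: +894 days → 21 July 2026.
  Prosecution Delay Deduction: −188 days → 14 January 2026.
Terminal disclaimer: MR-40675 expires on the earlier of 10 September 2025 and 14 January 2026.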